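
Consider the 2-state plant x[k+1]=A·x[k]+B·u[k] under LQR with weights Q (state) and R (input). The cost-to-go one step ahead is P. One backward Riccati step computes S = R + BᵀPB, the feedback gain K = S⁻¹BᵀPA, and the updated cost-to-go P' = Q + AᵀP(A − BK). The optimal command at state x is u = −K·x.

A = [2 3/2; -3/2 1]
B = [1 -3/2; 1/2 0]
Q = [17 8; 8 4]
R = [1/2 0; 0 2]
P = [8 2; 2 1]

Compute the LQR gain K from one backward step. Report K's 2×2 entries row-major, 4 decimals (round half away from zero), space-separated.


BᵀP = [9.0000 2.5000; -12.0000 -3.0000]
S = R + BᵀPB = [1/2 0; 0 2] + [10.2500 -13.5000; -13.5000 18.0000] = [10.7500 -13.5000; -13.5000 20.0000]
BᵀPA = [14.2500 16.0000; -19.5000 -21.0000]
K = S⁻¹·BᵀPA = [0.6641 1.1145; -0.5267 -0.2977]
A−BK = [0.5458 -0.0611; -1.8321 0.4427]
AᵀP(A−BK) = [2.5153 0.3130; 0.3130 0.9160]
P' = Q + AᵀP(A−BK) = [19.5153 8.3130; 8.3130 4.9160]
tr(P') = 24.4313

0.6641 1.1145 -0.5267 -0.2977


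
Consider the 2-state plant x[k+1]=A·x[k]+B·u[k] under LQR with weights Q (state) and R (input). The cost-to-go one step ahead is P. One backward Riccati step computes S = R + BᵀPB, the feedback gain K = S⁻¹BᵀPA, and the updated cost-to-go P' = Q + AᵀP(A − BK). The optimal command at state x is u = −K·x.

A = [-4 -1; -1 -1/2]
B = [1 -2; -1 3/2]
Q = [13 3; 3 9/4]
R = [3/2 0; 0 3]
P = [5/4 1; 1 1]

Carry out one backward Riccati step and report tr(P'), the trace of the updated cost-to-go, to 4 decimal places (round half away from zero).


BᵀP = [0.2500 0.0000; -1.0000 -0.5000]
S = R + BᵀPB = [3/2 0; 0 3] + [0.2500 -0.5000; -0.5000 1.2500] = [1.7500 -0.5000; -0.5000 4.2500]
BᵀPA = [-1.0000 -0.2500; 4.5000 1.2500]
K = S⁻¹·BᵀPA = [-0.2783 -0.0609; 1.0261 0.2870]
A−BK = [-1.6696 -0.3652; -2.8174 -0.9913]
AᵀP(A−BK) = [24.1043 7.1478; 7.1478 2.1261]
P' = Q + AᵀP(A−BK) = [37.1043 10.1478; 10.1478 4.3761]
tr(P') = 41.4804

41.4804


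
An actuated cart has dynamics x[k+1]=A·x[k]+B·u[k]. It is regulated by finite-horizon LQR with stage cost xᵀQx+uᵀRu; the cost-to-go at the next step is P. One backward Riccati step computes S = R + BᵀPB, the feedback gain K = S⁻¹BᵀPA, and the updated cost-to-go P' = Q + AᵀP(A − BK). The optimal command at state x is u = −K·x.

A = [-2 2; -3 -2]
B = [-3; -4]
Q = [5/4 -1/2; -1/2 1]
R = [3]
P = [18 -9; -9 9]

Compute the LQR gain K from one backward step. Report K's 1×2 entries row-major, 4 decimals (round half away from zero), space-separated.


BᵀP = [-18.0000 -9.0000]
S = R + BᵀPB = [3] + [90.0000] = [93.0000]
BᵀPA = [63.0000 -18.0000]
K = S⁻¹·BᵀPA = [0.6774 -0.1935]
A−BK = [0.0323 1.4194; -0.2903 -2.7742]
AᵀP(A−BK) = [2.3226 12.1935; 12.1935 176.5161]
P' = Q + AᵀP(A−BK) = [3.5726 11.6935; 11.6935 177.5161]
tr(P') = 181.0887

0.6774 -0.1935


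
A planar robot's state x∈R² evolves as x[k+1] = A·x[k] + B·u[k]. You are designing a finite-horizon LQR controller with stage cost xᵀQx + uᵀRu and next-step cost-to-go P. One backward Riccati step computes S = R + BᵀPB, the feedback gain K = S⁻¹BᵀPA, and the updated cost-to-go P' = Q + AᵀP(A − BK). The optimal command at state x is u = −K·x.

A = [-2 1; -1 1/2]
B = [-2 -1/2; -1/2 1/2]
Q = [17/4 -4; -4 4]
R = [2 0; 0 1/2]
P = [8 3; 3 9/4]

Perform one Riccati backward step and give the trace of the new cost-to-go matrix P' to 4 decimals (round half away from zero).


11.3777

BᵀP = [-17.5000 -7.1250; -2.5000 -0.3750]
S = R + BᵀPB = [2 0; 0 1/2] + [38.5625 5.1875; 5.1875 1.0625] = [40.5625 5.1875; 5.1875 1.5625]
BᵀPA = [42.1250 -21.0625; 5.3750 -2.6875]
K = S⁻¹·BᵀPA = [1.0403 -0.5201; -0.0137 0.0069]
A−BK = [0.0737 -0.0368; -0.4730 0.2365]
AᵀP(A−BK) = [2.5021 -1.2511; -1.2511 0.6255]
P' = Q + AᵀP(A−BK) = [6.7521 -5.2511; -5.2511 4.6255]
tr(P') = 11.3777


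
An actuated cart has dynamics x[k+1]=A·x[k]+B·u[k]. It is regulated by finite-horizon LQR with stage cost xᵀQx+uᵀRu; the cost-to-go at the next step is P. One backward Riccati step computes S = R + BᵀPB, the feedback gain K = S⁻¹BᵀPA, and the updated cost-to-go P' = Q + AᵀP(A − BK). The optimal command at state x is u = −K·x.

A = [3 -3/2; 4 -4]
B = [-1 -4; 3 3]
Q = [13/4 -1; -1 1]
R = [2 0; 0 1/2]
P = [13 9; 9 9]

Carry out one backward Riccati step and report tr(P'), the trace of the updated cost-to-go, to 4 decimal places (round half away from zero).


30.3151

BᵀP = [14.0000 18.0000; -25.0000 -9.0000]
S = R + BᵀPB = [2 0; 0 1/2] + [40.0000 -2.0000; -2.0000 73.0000] = [42.0000 -2.0000; -2.0000 73.5000]
BᵀPA = [114.0000 -93.0000; -111.0000 73.5000]
K = S⁻¹·BᵀPA = [2.6458 -2.1695; -1.4382 0.9410]
A−BK = [-0.1070 0.0944; 0.3772 -0.3145]
AᵀP(A−BK) = [15.7376 -12.7322; -12.7322 10.3275]
P' = Q + AᵀP(A−BK) = [18.9876 -13.7322; -13.7322 11.3275]
tr(P') = 30.3151


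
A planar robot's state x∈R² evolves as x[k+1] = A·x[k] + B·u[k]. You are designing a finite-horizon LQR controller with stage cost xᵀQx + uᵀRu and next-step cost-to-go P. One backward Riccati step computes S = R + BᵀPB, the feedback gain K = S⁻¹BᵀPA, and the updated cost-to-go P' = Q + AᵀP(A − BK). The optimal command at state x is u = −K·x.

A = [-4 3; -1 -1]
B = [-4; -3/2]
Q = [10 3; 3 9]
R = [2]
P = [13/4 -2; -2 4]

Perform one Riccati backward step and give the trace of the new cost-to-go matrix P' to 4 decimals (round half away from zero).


40.9679

BᵀP = [-10.0000 2.0000]
S = R + BᵀPB = [2] + [37.0000] = [39.0000]
BᵀPA = [38.0000 -32.0000]
K = S⁻¹·BᵀPA = [0.9744 -0.8205]
A−BK = [-0.1026 -0.2821; 0.4615 -2.2308]
AᵀP(A−BK) = [2.9744 -5.8205; -5.8205 18.9936]
P' = Q + AᵀP(A−BK) = [12.9744 -2.8205; -2.8205 27.9936]
tr(P') = 40.9679


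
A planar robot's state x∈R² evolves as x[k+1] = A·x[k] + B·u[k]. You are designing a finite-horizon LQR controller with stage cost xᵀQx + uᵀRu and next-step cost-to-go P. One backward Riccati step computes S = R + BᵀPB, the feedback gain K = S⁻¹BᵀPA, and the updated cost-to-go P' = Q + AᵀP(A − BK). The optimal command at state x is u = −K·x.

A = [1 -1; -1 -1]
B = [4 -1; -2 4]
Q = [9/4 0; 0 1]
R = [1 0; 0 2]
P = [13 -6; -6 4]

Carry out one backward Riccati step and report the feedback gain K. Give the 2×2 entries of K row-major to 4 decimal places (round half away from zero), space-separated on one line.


0.2214 -0.3034 -0.1299 -0.3405

BᵀP = [64.0000 -32.0000; -37.0000 22.0000]
S = R + BᵀPB = [1 0; 0 2] + [320.0000 -192.0000; -192.0000 125.0000] = [321.0000 -192.0000; -192.0000 127.0000]
BᵀPA = [96.0000 -32.0000; -59.0000 15.0000]
K = S⁻¹·BᵀPA = [0.2214 -0.3034; -0.1299 -0.3405]
A−BK = [-0.0154 -0.1271; -0.0377 -0.2447]
AᵀP(A−BK) = [0.0846 0.0323; 0.0323 0.4002]
P' = Q + AᵀP(A−BK) = [2.3346 0.0323; 0.0323 1.4002]
tr(P') = 3.7348


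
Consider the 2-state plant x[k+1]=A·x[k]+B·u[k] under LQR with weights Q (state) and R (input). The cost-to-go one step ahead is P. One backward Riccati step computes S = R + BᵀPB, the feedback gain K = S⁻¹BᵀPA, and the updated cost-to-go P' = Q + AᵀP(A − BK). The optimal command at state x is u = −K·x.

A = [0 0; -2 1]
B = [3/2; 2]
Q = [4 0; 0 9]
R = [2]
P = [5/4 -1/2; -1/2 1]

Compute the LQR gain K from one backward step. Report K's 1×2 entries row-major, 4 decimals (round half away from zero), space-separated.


-0.4301 0.2151

BᵀP = [0.8750 1.2500]
S = R + BᵀPB = [2] + [3.8125] = [5.8125]
BᵀPA = [-2.5000 1.2500]
K = S⁻¹·BᵀPA = [-0.4301 0.2151]
A−BK = [0.6452 -0.3226; -1.1398 0.5699]
AᵀP(A−BK) = [2.9247 -1.4624; -1.4624 0.7312]
P' = Q + AᵀP(A−BK) = [6.9247 -1.4624; -1.4624 9.7312]
tr(P') = 16.6559


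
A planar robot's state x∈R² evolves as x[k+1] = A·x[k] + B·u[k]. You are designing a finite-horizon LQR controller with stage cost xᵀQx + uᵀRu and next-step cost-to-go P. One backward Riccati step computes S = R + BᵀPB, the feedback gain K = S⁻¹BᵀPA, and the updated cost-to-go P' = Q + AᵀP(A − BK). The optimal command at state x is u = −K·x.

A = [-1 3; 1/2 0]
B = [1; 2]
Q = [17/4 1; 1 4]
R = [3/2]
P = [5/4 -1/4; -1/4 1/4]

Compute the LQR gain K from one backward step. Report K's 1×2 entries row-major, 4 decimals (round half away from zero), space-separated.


BᵀP = [0.7500 0.2500]
S = R + BᵀPB = [3/2] + [1.2500] = [2.7500]
BᵀPA = [-0.6250 2.2500]
K = S⁻¹·BᵀPA = [-0.2273 0.8182]
A−BK = [-0.7727 2.1818; 0.9545 -1.6364]
AᵀP(A−BK) = [1.4205 -3.6136; -3.6136 9.4091]
P' = Q + AᵀP(A−BK) = [5.6705 -2.6136; -2.6136 13.4091]
tr(P') = 19.0795

-0.2273 0.8182


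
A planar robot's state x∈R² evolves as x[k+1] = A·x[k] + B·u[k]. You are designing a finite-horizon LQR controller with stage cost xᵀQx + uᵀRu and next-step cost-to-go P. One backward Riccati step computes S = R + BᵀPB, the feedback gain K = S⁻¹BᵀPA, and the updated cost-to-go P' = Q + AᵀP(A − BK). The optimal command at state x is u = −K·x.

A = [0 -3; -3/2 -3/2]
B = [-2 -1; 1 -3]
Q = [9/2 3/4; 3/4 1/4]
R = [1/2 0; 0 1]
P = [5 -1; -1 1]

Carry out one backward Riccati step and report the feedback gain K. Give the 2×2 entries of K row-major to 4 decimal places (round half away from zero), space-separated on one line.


-0.2062 1.0576 0.3792 0.7650

BᵀP = [-11.0000 3.0000; -2.0000 -2.0000]
S = R + BᵀPB = [1/2 0; 0 1] + [25.0000 2.0000; 2.0000 8.0000] = [25.5000 2.0000; 2.0000 9.0000]
BᵀPA = [-4.5000 28.5000; 3.0000 9.0000]
K = S⁻¹·BᵀPA = [-0.2062 1.0576; 0.3792 0.7650]
A−BK = [-0.0333 -0.1197; -0.1563 -0.2627]
AᵀP(A−BK) = [0.1846 0.2145; 0.2145 1.2223]
P' = Q + AᵀP(A−BK) = [4.6846 0.9645; 0.9645 1.4723]
tr(P') = 6.1569


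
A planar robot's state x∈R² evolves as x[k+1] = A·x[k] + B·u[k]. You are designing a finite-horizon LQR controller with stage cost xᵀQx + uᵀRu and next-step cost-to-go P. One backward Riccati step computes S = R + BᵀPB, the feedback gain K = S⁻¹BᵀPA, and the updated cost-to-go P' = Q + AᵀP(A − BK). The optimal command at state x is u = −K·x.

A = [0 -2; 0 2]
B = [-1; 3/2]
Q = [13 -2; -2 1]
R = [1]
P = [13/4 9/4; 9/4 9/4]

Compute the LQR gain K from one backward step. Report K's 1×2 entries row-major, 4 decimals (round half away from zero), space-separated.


BᵀP = [0.1250 1.1250]
S = R + BᵀPB = [1] + [1.5625] = [2.5625]
BᵀPA = [0.0000 2.0000]
K = S⁻¹·BᵀPA = [0.0000 0.7805]
A−BK = [0.0000 -1.2195; 0.0000 0.8293]
AᵀP(A−BK) = [0.0000 0.0000; 0.0000 2.4390]
P' = Q + AᵀP(A−BK) = [13.0000 -2.0000; -2.0000 3.4390]
tr(P') = 16.4390

0.0000 0.7805


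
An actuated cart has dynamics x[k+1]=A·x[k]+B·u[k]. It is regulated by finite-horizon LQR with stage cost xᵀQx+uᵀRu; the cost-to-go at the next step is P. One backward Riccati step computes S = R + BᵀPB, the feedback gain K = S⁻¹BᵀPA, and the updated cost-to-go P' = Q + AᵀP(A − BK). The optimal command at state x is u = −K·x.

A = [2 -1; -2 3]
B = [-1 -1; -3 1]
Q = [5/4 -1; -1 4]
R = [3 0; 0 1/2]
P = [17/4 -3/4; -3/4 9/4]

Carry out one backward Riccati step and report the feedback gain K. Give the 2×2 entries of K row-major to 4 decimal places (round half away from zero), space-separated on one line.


0.0223 -0.4457 -1.8719 1.4373

BᵀP = [-2.0000 -6.0000; -5.0000 3.0000]
S = R + BᵀPB = [3 0; 0 1/2] + [20.0000 -4.0000; -4.0000 8.0000] = [23.0000 -4.0000; -4.0000 8.5000]
BᵀPA = [8.0000 -16.0000; -16.0000 14.0000]
K = S⁻¹·BᵀPA = [0.0223 -0.4457; -1.8719 1.4373]
A−BK = [0.1504 -0.0084; -0.0613 0.2256]
AᵀP(A−BK) = [1.8719 -1.4373; -1.4373 1.7465]
P' = Q + AᵀP(A−BK) = [3.1219 -2.4373; -2.4373 5.7465]
tr(P') = 8.8684


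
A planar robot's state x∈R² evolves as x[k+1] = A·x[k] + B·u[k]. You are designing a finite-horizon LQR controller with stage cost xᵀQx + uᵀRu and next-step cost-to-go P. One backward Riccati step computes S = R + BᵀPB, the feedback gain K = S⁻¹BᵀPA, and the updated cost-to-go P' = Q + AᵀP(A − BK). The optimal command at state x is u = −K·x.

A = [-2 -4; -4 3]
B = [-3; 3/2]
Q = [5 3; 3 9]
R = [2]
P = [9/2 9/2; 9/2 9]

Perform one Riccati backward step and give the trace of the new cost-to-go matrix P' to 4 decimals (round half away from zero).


BᵀP = [-6.7500 0.0000]
S = R + BᵀPB = [2] + [20.2500] = [22.2500]
BᵀPA = [13.5000 27.0000]
K = S⁻¹·BᵀPA = [0.6067 1.2135]
A−BK = [-0.1798 -0.3596; -4.9101 1.1798]
AᵀP(A−BK) = [225.8090 -43.3820; -43.3820 12.2360]
P' = Q + AᵀP(A−BK) = [230.8090 -40.3820; -40.3820 21.2360]
tr(P') = 252.0449

252.0449


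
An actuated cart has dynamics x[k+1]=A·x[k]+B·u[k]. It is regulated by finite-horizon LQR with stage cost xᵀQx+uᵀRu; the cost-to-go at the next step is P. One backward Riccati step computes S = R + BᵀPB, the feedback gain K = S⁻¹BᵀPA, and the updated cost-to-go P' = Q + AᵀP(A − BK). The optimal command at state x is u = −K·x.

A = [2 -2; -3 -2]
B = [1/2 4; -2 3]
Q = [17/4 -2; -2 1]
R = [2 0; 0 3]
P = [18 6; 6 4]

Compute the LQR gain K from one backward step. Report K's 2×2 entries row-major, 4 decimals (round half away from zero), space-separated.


1.4664 0.1736 0.2369 -0.5251

BᵀP = [-3.0000 -5.0000; 90.0000 36.0000]
S = R + BᵀPB = [2 0; 0 3] + [8.5000 -27.0000; -27.0000 468.0000] = [10.5000 -27.0000; -27.0000 471.0000]
BᵀPA = [9.0000 16.0000; 72.0000 -252.0000]
K = S⁻¹·BᵀPA = [1.4664 0.1736; 0.2369 -0.5251]
A−BK = [0.3191 0.0135; -0.7780 -0.0776]
AᵀP(A−BK) = [5.7439 0.2433; 0.2433 0.9022]
P' = Q + AᵀP(A−BK) = [9.9939 -1.7567; -1.7567 1.9022]
tr(P') = 11.8960


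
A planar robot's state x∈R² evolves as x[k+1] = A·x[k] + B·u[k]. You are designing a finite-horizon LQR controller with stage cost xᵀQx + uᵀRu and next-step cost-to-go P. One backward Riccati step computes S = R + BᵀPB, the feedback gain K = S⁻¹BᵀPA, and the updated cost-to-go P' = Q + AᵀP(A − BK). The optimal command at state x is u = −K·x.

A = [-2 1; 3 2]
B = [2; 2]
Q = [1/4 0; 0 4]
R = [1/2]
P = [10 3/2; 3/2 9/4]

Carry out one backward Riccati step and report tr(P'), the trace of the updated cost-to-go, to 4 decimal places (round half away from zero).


BᵀP = [23.0000 7.5000]
S = R + BᵀPB = [1/2] + [61.0000] = [61.5000]
BᵀPA = [-23.5000 38.0000]
K = S⁻¹·BᵀPA = [-0.3821 0.6179]
A−BK = [-1.2358 -0.2358; 3.7642 0.7642]
AᵀP(A−BK) = [33.2703 6.5203; 6.5203 1.5203]
P' = Q + AᵀP(A−BK) = [33.5203 6.5203; 6.5203 5.5203]
tr(P') = 39.0407

39.0407


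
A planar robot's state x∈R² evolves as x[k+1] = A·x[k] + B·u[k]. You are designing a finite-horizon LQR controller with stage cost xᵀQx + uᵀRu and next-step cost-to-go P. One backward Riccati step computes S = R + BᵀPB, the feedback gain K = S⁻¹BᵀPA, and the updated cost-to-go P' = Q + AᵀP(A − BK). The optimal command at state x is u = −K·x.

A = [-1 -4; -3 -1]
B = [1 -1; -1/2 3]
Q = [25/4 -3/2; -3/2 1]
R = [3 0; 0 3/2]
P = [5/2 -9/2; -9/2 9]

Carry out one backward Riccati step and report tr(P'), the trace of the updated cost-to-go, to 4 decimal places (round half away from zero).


BᵀP = [4.7500 -9.0000; -16.0000 31.5000]
S = R + BᵀPB = [3 0; 0 3/2] + [9.2500 -31.7500; -31.7500 110.5000] = [12.2500 -31.7500; -31.7500 112.0000]
BᵀPA = [22.2500 -10.0000; -78.5000 32.5000]
K = S⁻¹·BᵀPA = [-0.0010 -0.2421; -0.7012 0.2215]
A−BK = [-1.7002 -3.5363; -0.8970 -1.7857]
AᵀP(A−BK) = [1.4799 1.2782; 1.2782 3.3787]
P' = Q + AᵀP(A−BK) = [7.7299 -0.2218; -0.2218 4.3787]
tr(P') = 12.1086

12.1086


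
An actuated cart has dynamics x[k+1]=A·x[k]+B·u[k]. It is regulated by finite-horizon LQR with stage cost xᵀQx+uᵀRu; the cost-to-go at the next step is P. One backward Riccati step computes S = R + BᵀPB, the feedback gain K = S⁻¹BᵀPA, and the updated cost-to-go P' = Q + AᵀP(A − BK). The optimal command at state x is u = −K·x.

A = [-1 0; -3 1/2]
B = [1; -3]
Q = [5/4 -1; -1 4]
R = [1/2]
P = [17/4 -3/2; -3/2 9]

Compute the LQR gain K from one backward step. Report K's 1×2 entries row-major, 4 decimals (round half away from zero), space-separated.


BᵀP = [8.7500 -28.5000]
S = R + BᵀPB = [1/2] + [94.2500] = [94.7500]
BᵀPA = [76.7500 -14.2500]
K = S⁻¹·BᵀPA = [0.8100 -0.1504]
A−BK = [-1.8100 0.1504; -0.5699 0.0488]
AᵀP(A−BK) = [14.0805 -1.2071; -1.2071 0.1069]
P' = Q + AᵀP(A−BK) = [15.3305 -2.2071; -2.2071 4.1069]
tr(P') = 19.4373

0.8100 -0.1504


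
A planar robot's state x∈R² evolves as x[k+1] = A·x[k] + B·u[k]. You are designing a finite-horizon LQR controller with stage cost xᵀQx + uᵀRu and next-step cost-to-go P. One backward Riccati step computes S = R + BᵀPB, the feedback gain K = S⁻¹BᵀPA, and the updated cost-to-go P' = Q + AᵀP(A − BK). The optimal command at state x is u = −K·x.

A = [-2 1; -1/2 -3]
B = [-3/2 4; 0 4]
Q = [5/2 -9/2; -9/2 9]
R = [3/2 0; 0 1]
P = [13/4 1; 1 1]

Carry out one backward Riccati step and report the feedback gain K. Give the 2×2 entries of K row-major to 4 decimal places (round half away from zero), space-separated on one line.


BᵀP = [-4.8750 -1.5000; 17.0000 8.0000]
S = R + BᵀPB = [3/2 0; 0 1] + [7.3125 -25.5000; -25.5000 100.0000] = [8.8125 -25.5000; -25.5000 101.0000]
BᵀPA = [10.5000 -0.3750; -38.0000 -7.0000]
K = S⁻¹·BᵀPA = [0.3815 -0.9023; -0.2799 -0.2971]
A−BK = [-0.3081 0.8350; 0.6196 -1.8116]
AᵀP(A−BK) = [0.6073 -1.3163; -1.3163 3.8319]
P' = Q + AᵀP(A−BK) = [3.1073 -5.8163; -5.8163 12.8319]
tr(P') = 15.9392

0.3815 -0.9023 -0.2799 -0.2971


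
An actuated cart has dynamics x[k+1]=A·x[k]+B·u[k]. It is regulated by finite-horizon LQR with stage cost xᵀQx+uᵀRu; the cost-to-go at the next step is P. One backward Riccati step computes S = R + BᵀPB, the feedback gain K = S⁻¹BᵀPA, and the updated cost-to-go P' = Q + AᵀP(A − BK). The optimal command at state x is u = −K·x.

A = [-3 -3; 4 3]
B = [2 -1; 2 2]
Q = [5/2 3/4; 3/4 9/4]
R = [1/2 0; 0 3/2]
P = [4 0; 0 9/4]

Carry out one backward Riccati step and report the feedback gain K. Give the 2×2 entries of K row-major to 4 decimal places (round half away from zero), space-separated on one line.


BᵀP = [8.0000 4.5000; -4.0000 4.5000]
S = R + BᵀPB = [1/2 0; 0 3/2] + [25.0000 1.0000; 1.0000 13.0000] = [25.5000 1.0000; 1.0000 14.5000]
BᵀPA = [-6.0000 -10.5000; 30.0000 25.5000]
K = S⁻¹·BᵀPA = [-0.3173 -0.4820; 2.0908 1.7919]
A−BK = [-0.2746 -0.2441; 0.4529 0.3803]
AᵀP(A−BK) = [7.3708 6.3519; 6.3519 5.4961]
P' = Q + AᵀP(A−BK) = [9.8708 7.1019; 7.1019 7.7461]
tr(P') = 17.6169

-0.3173 -0.4820 2.0908 1.7919


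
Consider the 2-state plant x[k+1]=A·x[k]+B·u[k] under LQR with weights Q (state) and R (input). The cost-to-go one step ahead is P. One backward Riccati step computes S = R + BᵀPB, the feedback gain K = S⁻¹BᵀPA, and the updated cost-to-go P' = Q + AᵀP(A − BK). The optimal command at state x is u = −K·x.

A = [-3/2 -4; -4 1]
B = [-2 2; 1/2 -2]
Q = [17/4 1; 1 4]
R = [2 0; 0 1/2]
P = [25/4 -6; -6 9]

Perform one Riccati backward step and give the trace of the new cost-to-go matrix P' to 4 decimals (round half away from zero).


BᵀP = [-15.5000 16.5000; 24.5000 -30.0000]
S = R + BᵀPB = [2 0; 0 1/2] + [39.2500 -64.0000; -64.0000 109.0000] = [41.2500 -64.0000; -64.0000 109.5000]
BᵀPA = [-42.7500 78.5000; 83.2500 -128.0000]
K = S⁻¹·BᵀPA = [1.5370 0.9593; 1.6586 -0.6083]
A−BK = [-1.7432 -0.8649; -1.4513 -0.6962]
AᵀP(A−BK) = [13.6900 6.1479; 6.1479 3.8372]
P' = Q + AᵀP(A−BK) = [17.9400 7.1479; 7.1479 7.8372]
tr(P') = 25.7772

25.7772


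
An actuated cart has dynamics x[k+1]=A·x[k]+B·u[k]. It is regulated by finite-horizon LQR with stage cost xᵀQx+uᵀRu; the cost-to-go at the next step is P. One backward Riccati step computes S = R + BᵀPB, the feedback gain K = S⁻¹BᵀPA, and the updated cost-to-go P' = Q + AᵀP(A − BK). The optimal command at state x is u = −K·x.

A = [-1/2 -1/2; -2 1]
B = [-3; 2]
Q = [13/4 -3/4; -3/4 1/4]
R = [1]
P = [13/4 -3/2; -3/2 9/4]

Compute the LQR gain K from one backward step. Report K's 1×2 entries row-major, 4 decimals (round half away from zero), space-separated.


-0.2031 0.2686

BᵀP = [-12.7500 9.0000]
S = R + BᵀPB = [1] + [56.2500] = [57.2500]
BᵀPA = [-11.6250 15.3750]
K = S⁻¹·BᵀPA = [-0.2031 0.2686]
A−BK = [-1.1092 0.3057; -1.5939 0.4629]
AᵀP(A−BK) = [4.4520 -1.3155; -1.3155 0.4334]
P' = Q + AᵀP(A−BK) = [7.7020 -2.0655; -2.0655 0.6834]
tr(P') = 8.3854


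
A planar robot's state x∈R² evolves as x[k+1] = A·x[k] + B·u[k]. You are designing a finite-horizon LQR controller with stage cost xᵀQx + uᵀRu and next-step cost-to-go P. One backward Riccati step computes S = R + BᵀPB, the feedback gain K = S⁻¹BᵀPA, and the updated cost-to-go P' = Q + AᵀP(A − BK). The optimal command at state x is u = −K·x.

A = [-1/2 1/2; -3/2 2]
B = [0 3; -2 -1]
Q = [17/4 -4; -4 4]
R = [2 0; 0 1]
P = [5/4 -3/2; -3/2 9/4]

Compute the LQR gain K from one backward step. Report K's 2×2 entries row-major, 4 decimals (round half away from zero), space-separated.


BᵀP = [3.0000 -4.5000; 5.2500 -6.7500]
S = R + BᵀPB = [2 0; 0 1] + [9.0000 13.5000; 13.5000 22.5000] = [11.0000 13.5000; 13.5000 23.5000]
BᵀPA = [5.2500 -7.5000; 7.5000 -10.8750]
K = S⁻¹·BᵀPA = [0.2902 -0.3861; 0.1525 -0.2410]
A−BK = [-0.9574 1.2230; -0.7672 0.9869]
AᵀP(A−BK) = [0.4582 -0.6033; -0.6033 0.7963]
P' = Q + AᵀP(A−BK) = [4.7082 -4.6033; -4.6033 4.7963]
tr(P') = 9.5045

0.2902 -0.3861 0.1525 -0.2410


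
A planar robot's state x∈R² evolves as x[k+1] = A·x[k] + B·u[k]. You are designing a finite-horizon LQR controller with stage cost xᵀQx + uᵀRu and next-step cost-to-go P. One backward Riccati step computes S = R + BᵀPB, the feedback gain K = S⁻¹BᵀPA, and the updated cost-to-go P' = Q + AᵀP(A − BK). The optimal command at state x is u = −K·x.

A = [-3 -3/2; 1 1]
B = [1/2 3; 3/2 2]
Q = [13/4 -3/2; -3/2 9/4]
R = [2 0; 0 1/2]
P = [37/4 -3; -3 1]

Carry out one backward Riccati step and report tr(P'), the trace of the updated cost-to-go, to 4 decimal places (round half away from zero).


BᵀP = [0.1250 0.0000; 21.7500 -7.0000]
S = R + BᵀPB = [2 0; 0 1/2] + [0.0625 0.3750; 0.3750 51.2500] = [2.0625 0.3750; 0.3750 51.7500]
BᵀPA = [-0.3750 -0.1875; -72.2500 -39.6250]
K = S⁻¹·BᵀPA = [0.0721 0.0484; -1.3967 -0.7661]
A−BK = [1.1539 0.7740; 3.6851 2.4595]
AᵀP(A−BK) = [1.3685 0.7960; 0.7960 0.4668]
P' = Q + AᵀP(A−BK) = [4.6185 -0.7040; -0.7040 2.7168]
tr(P') = 7.3353

7.3353


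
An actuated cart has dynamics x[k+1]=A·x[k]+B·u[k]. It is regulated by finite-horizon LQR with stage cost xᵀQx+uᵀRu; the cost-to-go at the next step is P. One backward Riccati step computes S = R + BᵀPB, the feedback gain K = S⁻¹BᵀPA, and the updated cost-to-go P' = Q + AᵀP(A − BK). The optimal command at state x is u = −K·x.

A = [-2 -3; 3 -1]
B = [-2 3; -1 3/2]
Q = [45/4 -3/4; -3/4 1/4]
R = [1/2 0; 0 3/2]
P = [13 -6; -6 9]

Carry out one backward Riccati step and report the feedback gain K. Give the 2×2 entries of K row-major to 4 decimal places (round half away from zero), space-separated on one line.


0.7510 0.8736 -0.3755 -0.4368

BᵀP = [-20.0000 3.0000; 30.0000 -4.5000]
S = R + BᵀPB = [1/2 0; 0 3/2] + [37.0000 -55.5000; -55.5000 83.2500] = [37.5000 -55.5000; -55.5000 84.7500]
BᵀPA = [49.0000 57.0000; -73.5000 -85.5000]
K = S⁻¹·BᵀPA = [0.7510 0.8736; -0.3755 -0.4368]
A−BK = [0.6284 0.0575; 4.3142 0.5287]
AᵀP(A−BK) = [140.6054 18.0920; 18.0920 2.8621]
P' = Q + AᵀP(A−BK) = [151.8554 17.3420; 17.3420 3.1121]
tr(P') = 154.9674


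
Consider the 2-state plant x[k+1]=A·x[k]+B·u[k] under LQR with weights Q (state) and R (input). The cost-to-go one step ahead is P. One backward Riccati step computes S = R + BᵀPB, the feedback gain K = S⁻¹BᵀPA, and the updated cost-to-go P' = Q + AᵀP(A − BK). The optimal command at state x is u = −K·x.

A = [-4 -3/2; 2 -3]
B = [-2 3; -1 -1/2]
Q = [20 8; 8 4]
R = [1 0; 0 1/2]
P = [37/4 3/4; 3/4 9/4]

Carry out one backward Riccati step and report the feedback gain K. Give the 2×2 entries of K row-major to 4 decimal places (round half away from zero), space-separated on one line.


-0.6771 1.8957 -1.7680 0.7492

BᵀP = [-19.2500 -3.7500; 27.3750 1.1250]
S = R + BᵀPB = [1 0; 0 1/2] + [42.2500 -55.8750; -55.8750 81.5625] = [43.2500 -55.8750; -55.8750 82.0625]
BᵀPA = [69.5000 40.1250; -107.2500 -44.4375]
K = S⁻¹·BᵀPA = [-0.6771 1.8957; -1.7680 0.7492]
A−BK = [-0.0503 0.0437; 0.4389 -0.7297]
AᵀP(A−BK) = [2.4451 -2.6449; -2.6449 5.0422]
P' = Q + AᵀP(A−BK) = [22.4451 5.3551; 5.3551 9.0422]
tr(P') = 31.4872


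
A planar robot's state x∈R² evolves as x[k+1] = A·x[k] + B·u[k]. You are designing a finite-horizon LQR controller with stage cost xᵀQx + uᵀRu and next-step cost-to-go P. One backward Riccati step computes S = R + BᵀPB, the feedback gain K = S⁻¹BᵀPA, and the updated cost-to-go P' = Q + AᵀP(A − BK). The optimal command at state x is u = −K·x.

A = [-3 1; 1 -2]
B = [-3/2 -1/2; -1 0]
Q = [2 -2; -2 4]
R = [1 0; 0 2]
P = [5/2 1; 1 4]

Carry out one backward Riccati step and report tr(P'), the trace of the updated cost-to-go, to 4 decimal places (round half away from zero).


30.3568

BᵀP = [-4.7500 -5.5000; -1.2500 -0.5000]
S = R + BᵀPB = [1 0; 0 2] + [12.6250 2.3750; 2.3750 0.6250] = [13.6250 2.3750; 2.3750 2.6250]
BᵀPA = [8.7500 6.2500; 3.2500 -0.2500]
K = S⁻¹·BᵀPA = [0.5062 0.5643; 0.7801 -0.6058]
A−BK = [-1.8506 1.5436; 1.5062 -1.4357]
AᵀP(A−BK) = [13.5353 -11.4689; -11.4689 10.8216]
P' = Q + AᵀP(A−BK) = [15.5353 -13.4689; -13.4689 14.8216]
tr(P') = 30.3568


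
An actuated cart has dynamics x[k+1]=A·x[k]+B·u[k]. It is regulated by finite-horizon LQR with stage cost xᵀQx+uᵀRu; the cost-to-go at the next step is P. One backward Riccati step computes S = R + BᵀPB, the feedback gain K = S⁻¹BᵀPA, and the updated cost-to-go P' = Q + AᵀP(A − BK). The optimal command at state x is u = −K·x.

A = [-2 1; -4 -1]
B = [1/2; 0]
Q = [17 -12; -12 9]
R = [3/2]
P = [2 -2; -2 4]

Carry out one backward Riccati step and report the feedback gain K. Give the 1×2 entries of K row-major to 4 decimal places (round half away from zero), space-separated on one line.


1.0000 1.0000

BᵀP = [1.0000 -1.0000]
S = R + BᵀPB = [3/2] + [0.5000] = [2.0000]
BᵀPA = [2.0000 2.0000]
K = S⁻¹·BᵀPA = [1.0000 1.0000]
A−BK = [-2.5000 0.5000; -4.0000 -1.0000]
AᵀP(A−BK) = [38.0000 14.0000; 14.0000 8.0000]
P' = Q + AᵀP(A−BK) = [55.0000 2.0000; 2.0000 17.0000]
tr(P') = 72.0000


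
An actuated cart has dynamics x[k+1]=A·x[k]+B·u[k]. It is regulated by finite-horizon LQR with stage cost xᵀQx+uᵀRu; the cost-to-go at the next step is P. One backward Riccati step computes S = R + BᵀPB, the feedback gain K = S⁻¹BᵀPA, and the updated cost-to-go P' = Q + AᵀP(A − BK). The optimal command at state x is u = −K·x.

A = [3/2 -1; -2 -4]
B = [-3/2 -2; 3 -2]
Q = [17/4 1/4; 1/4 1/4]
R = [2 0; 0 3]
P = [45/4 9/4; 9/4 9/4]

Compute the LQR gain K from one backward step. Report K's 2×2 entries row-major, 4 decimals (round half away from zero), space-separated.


-0.7189 -0.5914 -0.1706 0.9464

BᵀP = [-10.1250 3.3750; -27.0000 -9.0000]
S = R + BᵀPB = [2 0; 0 3] + [25.3125 13.5000; 13.5000 72.0000] = [27.3125 13.5000; 13.5000 75.0000]
BᵀPA = [-21.9375 -3.3750; -22.5000 63.0000]
K = S⁻¹·BᵀPA = [-0.7189 -0.5914; -0.1706 0.9464]
A−BK = [0.0805 0.0058; -0.1846 -0.3330]
AᵀP(A−BK) = [1.2036 0.4467; 0.4467 3.6279]
P' = Q + AᵀP(A−BK) = [5.4536 0.6967; 0.6967 3.8779]
tr(P') = 9.3314


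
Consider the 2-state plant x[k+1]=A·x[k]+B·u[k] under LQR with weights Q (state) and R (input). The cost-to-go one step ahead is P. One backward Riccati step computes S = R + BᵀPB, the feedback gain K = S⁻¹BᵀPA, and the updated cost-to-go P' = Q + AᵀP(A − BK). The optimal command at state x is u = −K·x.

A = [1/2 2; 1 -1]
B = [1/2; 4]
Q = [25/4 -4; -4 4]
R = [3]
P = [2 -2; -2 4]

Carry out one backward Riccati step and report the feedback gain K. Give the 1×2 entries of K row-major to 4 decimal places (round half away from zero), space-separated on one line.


BᵀP = [-7.0000 15.0000]
S = R + BᵀPB = [3] + [56.5000] = [59.5000]
BᵀPA = [11.5000 -29.0000]
K = S⁻¹·BᵀPA = [0.1933 -0.4874]
A−BK = [0.4034 2.2437; 0.2269 0.9496]
AᵀP(A−BK) = [0.2773 0.6050; 0.6050 5.8655]
P' = Q + AᵀP(A−BK) = [6.5273 -3.3950; -3.3950 9.8655]
tr(P') = 16.3929

0.1933 -0.4874


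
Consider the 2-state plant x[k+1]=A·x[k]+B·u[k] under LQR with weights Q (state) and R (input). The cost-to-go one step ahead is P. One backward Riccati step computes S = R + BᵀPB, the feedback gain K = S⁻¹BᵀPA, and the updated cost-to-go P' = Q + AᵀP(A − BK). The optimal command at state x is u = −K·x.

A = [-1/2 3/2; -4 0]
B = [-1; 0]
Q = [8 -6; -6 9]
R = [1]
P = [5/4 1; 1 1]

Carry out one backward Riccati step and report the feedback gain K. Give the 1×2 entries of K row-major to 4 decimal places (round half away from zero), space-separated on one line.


2.0556 -0.8333

BᵀP = [-1.2500 -1.0000]
S = R + BᵀPB = [1] + [1.2500] = [2.2500]
BᵀPA = [4.6250 -1.8750]
K = S⁻¹·BᵀPA = [2.0556 -0.8333]
A−BK = [1.5556 0.6667; -4.0000 0.0000]
AᵀP(A−BK) = [10.8056 -3.0833; -3.0833 1.2500]
P' = Q + AᵀP(A−BK) = [18.8056 -9.0833; -9.0833 10.2500]
tr(P') = 29.0556


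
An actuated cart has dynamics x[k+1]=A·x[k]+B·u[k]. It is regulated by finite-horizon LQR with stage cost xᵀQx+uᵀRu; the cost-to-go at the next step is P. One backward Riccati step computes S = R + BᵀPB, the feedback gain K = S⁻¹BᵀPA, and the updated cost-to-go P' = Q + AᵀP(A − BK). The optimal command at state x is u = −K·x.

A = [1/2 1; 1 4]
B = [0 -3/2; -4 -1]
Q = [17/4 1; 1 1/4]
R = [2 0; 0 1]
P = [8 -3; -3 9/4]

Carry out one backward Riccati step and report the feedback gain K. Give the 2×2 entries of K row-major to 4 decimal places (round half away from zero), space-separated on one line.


BᵀP = [12.0000 -9.0000; -9.0000 2.2500]
S = R + BᵀPB = [2 0; 0 1] + [36.0000 -9.0000; -9.0000 11.2500] = [38.0000 -9.0000; -9.0000 12.2500]
BᵀPA = [-3.0000 -24.0000; -2.2500 0.0000]
K = S⁻¹·BᵀPA = [-0.1482 -0.7646; -0.2926 -0.5618]
A−BK = [0.0611 0.1573; 0.1144 0.3797]
AᵀP(A−BK) = [0.1469 0.4421; 0.4421 1.6489]
P' = Q + AᵀP(A−BK) = [4.3969 1.4421; 1.4421 1.8989]
tr(P') = 6.2958

-0.1482 -0.7646 -0.2926 -0.5618


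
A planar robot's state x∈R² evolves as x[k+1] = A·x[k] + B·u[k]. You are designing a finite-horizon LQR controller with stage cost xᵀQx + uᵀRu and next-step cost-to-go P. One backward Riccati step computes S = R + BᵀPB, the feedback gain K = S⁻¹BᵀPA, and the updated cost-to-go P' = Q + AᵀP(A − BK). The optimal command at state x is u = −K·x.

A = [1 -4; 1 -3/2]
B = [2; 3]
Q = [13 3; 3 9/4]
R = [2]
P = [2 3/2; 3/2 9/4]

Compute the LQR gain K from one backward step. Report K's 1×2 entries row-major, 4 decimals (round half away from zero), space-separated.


BᵀP = [8.5000 9.7500]
S = R + BᵀPB = [2] + [46.2500] = [48.2500]
BᵀPA = [18.2500 -48.6250]
K = S⁻¹·BᵀPA = [0.3782 -1.0078]
A−BK = [0.2435 -1.9845; -0.1347 1.5233]
AᵀP(A−BK) = [0.3472 -1.2332; -1.2332 6.0596]
P' = Q + AᵀP(A−BK) = [13.3472 1.7668; 1.7668 8.3096]
tr(P') = 21.6567

0.3782 -1.0078


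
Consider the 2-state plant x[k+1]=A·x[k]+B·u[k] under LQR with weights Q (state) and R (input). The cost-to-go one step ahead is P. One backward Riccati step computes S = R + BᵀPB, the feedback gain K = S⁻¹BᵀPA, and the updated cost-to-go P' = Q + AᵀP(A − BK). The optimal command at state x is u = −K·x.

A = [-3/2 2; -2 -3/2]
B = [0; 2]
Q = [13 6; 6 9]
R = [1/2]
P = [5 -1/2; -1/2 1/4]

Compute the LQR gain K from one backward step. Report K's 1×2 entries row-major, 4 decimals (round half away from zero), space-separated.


BᵀP = [-1.0000 0.5000]
S = R + BᵀPB = [1/2] + [1.0000] = [1.5000]
BᵀPA = [0.5000 -2.7500]
K = S⁻¹·BᵀPA = [0.3333 -1.8333]
A−BK = [-1.5000 2.0000; -2.6667 2.1667]
AᵀP(A−BK) = [9.0833 -12.4583; -12.4583 18.5208]
P' = Q + AᵀP(A−BK) = [22.0833 -6.4583; -6.4583 27.5208]
tr(P') = 49.6042

0.3333 -1.8333


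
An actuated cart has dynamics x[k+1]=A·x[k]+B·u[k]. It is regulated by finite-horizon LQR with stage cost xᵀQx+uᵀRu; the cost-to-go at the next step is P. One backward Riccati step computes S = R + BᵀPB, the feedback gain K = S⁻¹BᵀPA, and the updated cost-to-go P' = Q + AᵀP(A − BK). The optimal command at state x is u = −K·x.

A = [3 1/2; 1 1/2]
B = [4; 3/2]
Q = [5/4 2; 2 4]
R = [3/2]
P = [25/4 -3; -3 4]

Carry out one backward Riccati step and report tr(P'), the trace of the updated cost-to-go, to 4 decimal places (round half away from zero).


BᵀP = [20.5000 -6.0000]
S = R + BᵀPB = [3/2] + [73.0000] = [74.5000]
BᵀPA = [55.5000 7.2500]
K = S⁻¹·BᵀPA = [0.7450 0.0973]
A−BK = [0.0201 0.1107; -0.1174 0.3540]
AᵀP(A−BK) = [0.9044 -0.0260; -0.0260 0.3570]
P' = Q + AᵀP(A−BK) = [2.1544 1.9740; 1.9740 4.3570]
tr(P') = 6.5113

6.5113


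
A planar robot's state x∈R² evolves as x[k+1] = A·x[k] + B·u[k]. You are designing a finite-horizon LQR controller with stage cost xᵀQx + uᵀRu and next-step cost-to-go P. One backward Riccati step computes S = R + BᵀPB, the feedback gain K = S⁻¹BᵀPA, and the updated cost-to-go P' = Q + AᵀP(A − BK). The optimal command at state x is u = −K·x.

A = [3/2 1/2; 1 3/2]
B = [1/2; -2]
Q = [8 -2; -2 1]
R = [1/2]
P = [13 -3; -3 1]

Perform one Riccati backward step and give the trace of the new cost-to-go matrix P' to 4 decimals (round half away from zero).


14.2636

BᵀP = [12.5000 -3.5000]
S = R + BᵀPB = [1/2] + [13.2500] = [13.7500]
BᵀPA = [15.2500 1.0000]
K = S⁻¹·BᵀPA = [1.1091 0.0727]
A−BK = [0.9455 0.4636; 3.2182 1.6455]
AᵀP(A−BK) = [4.3364 1.8909; 1.8909 0.9273]
P' = Q + AᵀP(A−BK) = [12.3364 -0.1091; -0.1091 1.9273]
tr(P') = 14.2636


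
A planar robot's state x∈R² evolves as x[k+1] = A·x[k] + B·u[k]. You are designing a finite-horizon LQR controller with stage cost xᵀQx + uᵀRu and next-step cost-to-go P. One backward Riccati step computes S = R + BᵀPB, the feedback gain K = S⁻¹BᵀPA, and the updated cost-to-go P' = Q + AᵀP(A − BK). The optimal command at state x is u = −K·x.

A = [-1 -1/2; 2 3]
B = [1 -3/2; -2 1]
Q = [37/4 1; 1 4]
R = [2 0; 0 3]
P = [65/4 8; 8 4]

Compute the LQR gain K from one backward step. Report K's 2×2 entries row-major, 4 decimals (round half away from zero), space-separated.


BᵀP = [0.2500 0.0000; -16.3750 -8.0000]
S = R + BᵀPB = [2 0; 0 3] + [0.2500 -0.3750; -0.3750 16.5625] = [2.2500 -0.3750; -0.3750 19.5625]
BᵀPA = [-0.2500 -0.1250; 0.3750 -15.8125]
K = S⁻¹·BᵀPA = [-0.1083 -0.1909; 0.0171 -0.8120]
A−BK = [-0.8661 -1.5271; 1.7664 3.4302]
AᵀP(A−BK) = [0.2165 0.3818; 0.3818 3.1994]
P' = Q + AᵀP(A−BK) = [9.4665 1.3818; 1.3818 7.1994]
tr(P') = 16.6660

-0.1083 -0.1909 0.0171 -0.8120


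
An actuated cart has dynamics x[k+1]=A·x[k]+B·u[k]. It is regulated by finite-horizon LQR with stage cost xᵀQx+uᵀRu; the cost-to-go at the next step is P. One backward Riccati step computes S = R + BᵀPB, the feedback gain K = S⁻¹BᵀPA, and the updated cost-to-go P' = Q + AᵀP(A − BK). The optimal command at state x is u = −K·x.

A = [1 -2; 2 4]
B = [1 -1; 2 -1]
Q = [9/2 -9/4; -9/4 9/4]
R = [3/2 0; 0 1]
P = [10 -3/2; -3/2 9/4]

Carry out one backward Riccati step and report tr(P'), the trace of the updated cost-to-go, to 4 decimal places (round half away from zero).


BᵀP = [7.0000 3.0000; -8.5000 -0.7500]
S = R + BᵀPB = [3/2 0; 0 1] + [13.0000 -10.0000; -10.0000 9.2500] = [14.5000 -10.0000; -10.0000 10.2500]
BᵀPA = [13.0000 -2.0000; -10.0000 14.0000]
K = S⁻¹·BᵀPA = [0.6838 2.4576; -0.3085 3.7635]
A−BK = [0.0077 -0.6941; 0.3239 2.8483]
AᵀP(A−BK) = [1.0257 3.6864; 3.6864 52.2262]
P' = Q + AᵀP(A−BK) = [5.5257 1.4364; 1.4364 54.4762]
tr(P') = 60.0019

60.0019


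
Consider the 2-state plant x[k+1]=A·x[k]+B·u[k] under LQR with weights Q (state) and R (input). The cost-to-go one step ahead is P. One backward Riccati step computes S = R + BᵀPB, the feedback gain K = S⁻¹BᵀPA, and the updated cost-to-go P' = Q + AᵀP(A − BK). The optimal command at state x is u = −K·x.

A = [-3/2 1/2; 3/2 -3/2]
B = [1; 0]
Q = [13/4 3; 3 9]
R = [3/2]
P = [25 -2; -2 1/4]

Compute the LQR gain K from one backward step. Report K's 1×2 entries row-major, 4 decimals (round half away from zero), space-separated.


BᵀP = [25.0000 -2.0000]
S = R + BᵀPB = [3/2] + [25.0000] = [26.5000]
BᵀPA = [-40.5000 15.5000]
K = S⁻¹·BᵀPA = [-1.5283 0.5849]
A−BK = [0.0283 -0.0849; 1.5000 -1.5000]
AᵀP(A−BK) = [3.9163 -1.6238; -1.6238 0.7465]
P' = Q + AᵀP(A−BK) = [7.1663 1.3762; 1.3762 9.7465]
tr(P') = 16.9127

-1.5283 0.5849


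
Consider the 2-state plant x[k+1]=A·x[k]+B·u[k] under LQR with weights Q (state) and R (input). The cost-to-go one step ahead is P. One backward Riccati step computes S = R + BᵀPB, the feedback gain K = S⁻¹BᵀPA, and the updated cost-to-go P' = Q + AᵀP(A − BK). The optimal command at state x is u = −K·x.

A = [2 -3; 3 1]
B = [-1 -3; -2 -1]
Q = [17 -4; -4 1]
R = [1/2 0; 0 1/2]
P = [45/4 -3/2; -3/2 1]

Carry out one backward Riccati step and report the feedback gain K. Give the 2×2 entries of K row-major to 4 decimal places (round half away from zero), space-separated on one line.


-1.1718 -0.9326 -0.2604 1.3205

BᵀP = [-8.2500 -0.5000; -32.2500 3.5000]
S = R + BᵀPB = [1/2 0; 0 1/2] + [9.2500 25.2500; 25.2500 93.2500] = [9.7500 25.2500; 25.2500 93.7500]
BᵀPA = [-18.0000 24.2500; -54.0000 100.2500]
K = S⁻¹·BᵀPA = [-1.1718 -0.9326; -0.2604 1.3205]
A−BK = [0.0470 0.0289; 0.3960 0.4552]
AᵀP(A−BK) = [0.8463 0.5208; 0.5208 1.4840]
P' = Q + AᵀP(A−BK) = [17.8463 -3.4792; -3.4792 2.4840]
tr(P') = 20.3302


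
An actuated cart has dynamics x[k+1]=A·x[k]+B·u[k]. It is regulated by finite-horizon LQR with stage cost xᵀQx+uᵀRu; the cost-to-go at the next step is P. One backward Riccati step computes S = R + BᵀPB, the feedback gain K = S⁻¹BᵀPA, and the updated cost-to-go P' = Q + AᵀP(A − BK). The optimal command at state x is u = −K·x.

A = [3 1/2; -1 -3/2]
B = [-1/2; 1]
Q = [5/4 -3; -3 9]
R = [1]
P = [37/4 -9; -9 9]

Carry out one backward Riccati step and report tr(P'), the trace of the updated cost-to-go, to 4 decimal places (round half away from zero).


BᵀP = [-13.6250 13.5000]
S = R + BᵀPB = [1] + [20.3125] = [21.3125]
BᵀPA = [-54.3750 -27.0625]
K = S⁻¹·BᵀPA = [-2.5513 -1.2698]
A−BK = [1.7243 -0.1349; 1.5513 -0.2302]
AᵀP(A−BK) = [7.5220 3.3299; 3.3299 1.6987]
P' = Q + AᵀP(A−BK) = [8.7720 0.3299; 0.3299 10.6987]
tr(P') = 19.4707

19.4707


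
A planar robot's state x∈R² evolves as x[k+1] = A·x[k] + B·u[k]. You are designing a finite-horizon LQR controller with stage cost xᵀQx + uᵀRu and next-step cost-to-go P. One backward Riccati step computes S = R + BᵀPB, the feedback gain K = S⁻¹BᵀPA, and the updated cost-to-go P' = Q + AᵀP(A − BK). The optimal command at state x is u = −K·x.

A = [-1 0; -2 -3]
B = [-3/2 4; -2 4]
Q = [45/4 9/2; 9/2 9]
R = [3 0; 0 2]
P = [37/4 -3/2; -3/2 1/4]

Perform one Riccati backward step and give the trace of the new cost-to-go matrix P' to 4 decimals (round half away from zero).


BᵀP = [-10.8750 1.7500; 31.0000 -5.0000]
S = R + BᵀPB = [3 0; 0 2] + [12.8125 -36.5000; -36.5000 104.0000] = [15.8125 -36.5000; -36.5000 106.0000]
BᵀPA = [7.3750 -5.2500; -21.0000 15.0000]
K = S⁻¹·BᵀPA = [0.0443 -0.0262; -0.1828 0.1325]
A−BK = [-0.2021 -0.5692; -1.1799 -3.5823]
AᵀP(A−BK) = [0.0832 -0.0245; -0.0245 0.1251]
P' = Q + AᵀP(A−BK) = [11.3332 4.4755; 4.4755 9.1251]
tr(P') = 20.4584

20.4584


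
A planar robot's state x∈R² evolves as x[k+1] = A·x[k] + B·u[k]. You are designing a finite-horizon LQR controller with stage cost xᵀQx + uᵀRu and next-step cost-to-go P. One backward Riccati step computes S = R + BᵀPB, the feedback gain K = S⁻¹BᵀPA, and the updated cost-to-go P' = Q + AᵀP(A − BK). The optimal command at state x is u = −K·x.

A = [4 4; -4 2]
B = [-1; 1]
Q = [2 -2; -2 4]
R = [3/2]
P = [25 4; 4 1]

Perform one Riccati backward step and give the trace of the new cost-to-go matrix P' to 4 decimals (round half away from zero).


BᵀP = [-21.0000 -3.0000]
S = R + BᵀPB = [3/2] + [18.0000] = [19.5000]
BᵀPA = [-72.0000 -90.0000]
K = S⁻¹·BᵀPA = [-3.6923 -4.6154]
A−BK = [0.3077 -0.6154; -0.3077 6.6154]
AᵀP(A−BK) = [22.1538 27.6923; 27.6923 52.6154]
P' = Q + AᵀP(A−BK) = [24.1538 25.6923; 25.6923 56.6154]
tr(P') = 80.7692

80.7692
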